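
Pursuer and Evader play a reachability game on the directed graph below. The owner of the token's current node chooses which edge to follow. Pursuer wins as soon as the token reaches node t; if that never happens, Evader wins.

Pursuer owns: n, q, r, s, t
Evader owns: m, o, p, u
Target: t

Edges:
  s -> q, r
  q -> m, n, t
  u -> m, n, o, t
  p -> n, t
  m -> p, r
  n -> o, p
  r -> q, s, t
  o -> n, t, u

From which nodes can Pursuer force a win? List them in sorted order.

q, r, s, t

A0 = {t}
A1: add {q, r} — q (Pursuer) has q→t; r (Pursuer) has r→t.
A2: add {s} — s (Pursuer) has s→q.
A3 = A2; e.g. m (Evader) can still go to p. Fixed point.
Pursuer's winning region = {q, r, s, t}.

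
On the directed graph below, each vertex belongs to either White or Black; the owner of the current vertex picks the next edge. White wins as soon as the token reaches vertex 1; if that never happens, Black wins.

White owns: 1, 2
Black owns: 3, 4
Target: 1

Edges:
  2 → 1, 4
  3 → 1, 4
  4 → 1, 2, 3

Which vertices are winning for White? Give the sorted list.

A0 = {1}
A1: add {2} — 2 (White) has 2→1.
A2 = A1; e.g. 3 (Black) can still go to 4. Fixed point.
White's winning region = {1, 2}.

1, 2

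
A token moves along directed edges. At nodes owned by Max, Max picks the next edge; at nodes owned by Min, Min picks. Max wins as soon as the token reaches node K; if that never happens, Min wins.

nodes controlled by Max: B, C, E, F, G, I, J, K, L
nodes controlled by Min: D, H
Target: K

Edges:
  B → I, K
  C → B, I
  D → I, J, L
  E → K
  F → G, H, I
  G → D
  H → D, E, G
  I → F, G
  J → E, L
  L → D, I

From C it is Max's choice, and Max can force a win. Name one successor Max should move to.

A0 = {K}
A1: add {B, E} — B (Max) has B→K; E (Max) has E→K.
A2: add {C, J} — C (Max) has C→B; J (Max) has J→E.
A3 = A2; e.g. D (Min) can still go to I. Fixed point.
From C, successor B is in the attractor (rank 1); the other successor I is not.

B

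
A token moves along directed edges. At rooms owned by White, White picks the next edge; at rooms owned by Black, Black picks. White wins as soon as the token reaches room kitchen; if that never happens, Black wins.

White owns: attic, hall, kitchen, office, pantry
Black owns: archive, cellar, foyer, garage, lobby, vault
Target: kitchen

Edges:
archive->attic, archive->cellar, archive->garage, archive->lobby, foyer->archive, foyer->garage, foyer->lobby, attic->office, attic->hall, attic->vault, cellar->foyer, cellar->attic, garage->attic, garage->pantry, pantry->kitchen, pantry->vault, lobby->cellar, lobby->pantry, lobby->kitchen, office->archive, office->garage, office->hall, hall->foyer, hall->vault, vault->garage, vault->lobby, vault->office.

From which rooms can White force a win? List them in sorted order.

A0 = {kitchen}
A1: add {pantry} — pantry (White) has pantry→kitchen.
A2 = A1; e.g. archive (Black) can still go to attic. Fixed point.
White's winning region = {kitchen, pantry}.

kitchen, pantry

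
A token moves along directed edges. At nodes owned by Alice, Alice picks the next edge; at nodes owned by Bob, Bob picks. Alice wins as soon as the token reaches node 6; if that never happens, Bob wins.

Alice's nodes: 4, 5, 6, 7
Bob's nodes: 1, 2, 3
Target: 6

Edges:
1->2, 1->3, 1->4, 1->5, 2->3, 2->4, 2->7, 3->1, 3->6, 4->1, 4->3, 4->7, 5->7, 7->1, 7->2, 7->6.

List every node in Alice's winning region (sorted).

A0 = {6}
A1: add {7} — 7 (Alice) has 7→6.
A2: add {4, 5} — 4 (Alice) has 4→7; 5 (Alice) has 5→7.
A3 = A2; e.g. 1 (Bob) can still go to 2. Fixed point.
Alice's winning region = {4, 5, 6, 7}.

4, 5, 6, 7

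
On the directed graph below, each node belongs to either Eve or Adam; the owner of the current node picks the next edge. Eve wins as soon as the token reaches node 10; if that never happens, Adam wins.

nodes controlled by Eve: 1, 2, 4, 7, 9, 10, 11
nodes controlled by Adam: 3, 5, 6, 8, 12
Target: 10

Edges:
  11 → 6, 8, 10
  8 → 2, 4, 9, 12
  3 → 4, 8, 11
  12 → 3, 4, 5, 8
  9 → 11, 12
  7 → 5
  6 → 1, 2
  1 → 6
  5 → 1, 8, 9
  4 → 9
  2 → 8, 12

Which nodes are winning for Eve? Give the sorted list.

A0 = {10}
A1: add {11} — 11 (Eve) has 11→10.
A2: add {9} — 9 (Eve) has 9→11.
A3: add {4} — 4 (Eve) has 4→9.
A4 = A3; e.g. 1 (Eve) has no edge into A3. Fixed point.
Eve's winning region = {4, 9, 10, 11}.

4, 9, 10, 11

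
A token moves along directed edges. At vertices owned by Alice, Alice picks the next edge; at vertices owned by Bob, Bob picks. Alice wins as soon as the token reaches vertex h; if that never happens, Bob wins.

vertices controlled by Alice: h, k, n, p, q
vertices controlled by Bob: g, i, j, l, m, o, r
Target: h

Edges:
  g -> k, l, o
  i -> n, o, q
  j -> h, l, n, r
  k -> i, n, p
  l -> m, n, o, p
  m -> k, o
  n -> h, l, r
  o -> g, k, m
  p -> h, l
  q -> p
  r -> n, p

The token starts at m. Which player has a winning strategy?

Bob

A0 = {h}
A1: add {n, p} — n (Alice) has n→h; p (Alice) has p→h.
A2: add {k, q, r} — k (Alice) has k→n; q (Alice) has q→p; r (Bob): all of {n, p} already in.
A3 = A2; e.g. g (Bob) can still go to l. Fixed point.
m never enters the attractor, so Bob can avoid the target forever.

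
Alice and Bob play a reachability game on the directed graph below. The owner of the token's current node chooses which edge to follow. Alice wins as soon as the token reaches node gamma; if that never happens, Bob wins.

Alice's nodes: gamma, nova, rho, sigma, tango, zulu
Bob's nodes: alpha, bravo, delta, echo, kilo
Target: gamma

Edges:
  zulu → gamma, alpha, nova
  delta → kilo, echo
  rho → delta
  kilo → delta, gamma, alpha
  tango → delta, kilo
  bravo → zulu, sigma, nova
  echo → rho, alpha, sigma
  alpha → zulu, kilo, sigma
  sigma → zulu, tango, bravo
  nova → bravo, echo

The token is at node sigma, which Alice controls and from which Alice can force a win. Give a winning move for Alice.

zulu

A0 = {gamma}
A1: add {zulu} — zulu (Alice) has zulu→gamma.
A2: add {sigma} — sigma (Alice) has sigma→zulu.
A3 = A2; e.g. delta (Bob) can still go to kilo. Fixed point.
From sigma, successor zulu is in the attractor (rank 1); the other successors bravo, tango are not.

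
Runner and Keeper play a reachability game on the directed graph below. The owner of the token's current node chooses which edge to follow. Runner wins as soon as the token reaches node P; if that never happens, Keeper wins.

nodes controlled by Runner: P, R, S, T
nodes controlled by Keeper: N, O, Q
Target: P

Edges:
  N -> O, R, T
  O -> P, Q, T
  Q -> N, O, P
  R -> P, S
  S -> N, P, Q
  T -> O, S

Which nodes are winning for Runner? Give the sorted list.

A0 = {P}
A1: add {R, S} — R (Runner) has R→P; S (Runner) has S→P.
A2: add {T} — T (Runner) has T→S.
A3 = A2; e.g. N (Keeper) can still go to O. Fixed point.
Runner's winning region = {P, R, S, T}.

P, R, S, T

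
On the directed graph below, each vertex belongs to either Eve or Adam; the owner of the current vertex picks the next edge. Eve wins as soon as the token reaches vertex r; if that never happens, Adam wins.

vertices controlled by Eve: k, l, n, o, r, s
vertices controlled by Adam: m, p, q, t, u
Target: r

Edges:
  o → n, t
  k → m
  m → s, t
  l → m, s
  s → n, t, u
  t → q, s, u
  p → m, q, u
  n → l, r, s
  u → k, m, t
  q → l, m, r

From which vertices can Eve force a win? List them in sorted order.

A0 = {r}
A1: add {n} — n (Eve) has n→r.
A2: add {o, s} — o (Eve) has o→n; s (Eve) has s→n.
A3: add {l} — l (Eve) has l→s.
A4 = A3; e.g. k (Eve) has no edge into A3. Fixed point.
Eve's winning region = {l, n, o, r, s}.

l, n, o, r, s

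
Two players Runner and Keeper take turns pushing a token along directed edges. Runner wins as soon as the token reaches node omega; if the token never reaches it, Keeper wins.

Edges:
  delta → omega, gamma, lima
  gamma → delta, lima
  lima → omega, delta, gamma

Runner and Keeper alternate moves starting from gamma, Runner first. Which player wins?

Keeper

Track states (vertex, player-to-move).
A0 = {(omega,Runner), (omega,Keeper)}
A1: add {(delta,Runner), (lima,Runner)}.
A2: add {(gamma,Keeper)}.
A3 = A2; e.g. (delta,Keeper) stays out. (gamma,Runner) never enters ⇒ Keeper avoids the target.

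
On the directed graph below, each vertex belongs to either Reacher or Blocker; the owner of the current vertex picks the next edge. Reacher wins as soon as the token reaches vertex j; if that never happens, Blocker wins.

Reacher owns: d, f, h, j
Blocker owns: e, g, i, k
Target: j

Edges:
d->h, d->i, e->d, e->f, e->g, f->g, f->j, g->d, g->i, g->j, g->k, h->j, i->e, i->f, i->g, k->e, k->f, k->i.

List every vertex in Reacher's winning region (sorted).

d, f, h, j

A0 = {j}
A1: add {f, h} — f (Reacher) has f→j; h (Reacher) has h→j.
A2: add {d} — d (Reacher) has d→h.
A3 = A2; e.g. e (Blocker) can still go to g. Fixed point.
Reacher's winning region = {d, f, h, j}.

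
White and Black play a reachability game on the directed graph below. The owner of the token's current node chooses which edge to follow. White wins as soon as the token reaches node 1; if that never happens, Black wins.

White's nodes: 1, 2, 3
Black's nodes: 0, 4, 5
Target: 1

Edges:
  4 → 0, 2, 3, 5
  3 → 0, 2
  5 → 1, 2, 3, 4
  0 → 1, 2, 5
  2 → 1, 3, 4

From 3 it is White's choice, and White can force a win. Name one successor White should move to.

A0 = {1}
A1: add {2} — 2 (White) has 2→1.
A2: add {3} — 3 (White) has 3→2.
A3 = A2; e.g. 0 (Black) can still go to 5. Fixed point.
From 3, successor 2 is in the attractor (rank 1); the other successor 0 is not.

2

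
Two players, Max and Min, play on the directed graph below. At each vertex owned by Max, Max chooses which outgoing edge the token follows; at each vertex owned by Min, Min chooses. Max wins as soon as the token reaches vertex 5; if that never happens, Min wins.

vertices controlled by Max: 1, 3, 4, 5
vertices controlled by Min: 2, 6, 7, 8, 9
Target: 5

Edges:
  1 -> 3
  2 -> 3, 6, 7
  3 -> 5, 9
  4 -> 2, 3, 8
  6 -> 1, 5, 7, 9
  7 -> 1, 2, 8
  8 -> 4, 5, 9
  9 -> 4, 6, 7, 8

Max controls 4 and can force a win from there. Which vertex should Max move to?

3

A0 = {5}
A1: add {3} — 3 (Max) has 3→5.
A2: add {1, 4} — 1 (Max) has 1→3; 4 (Max) has 4→3.
A3 = A2; e.g. 2 (Min) can still go to 6. Fixed point.
From 4, successor 3 is in the attractor (rank 1); the other successors 2, 8 are not.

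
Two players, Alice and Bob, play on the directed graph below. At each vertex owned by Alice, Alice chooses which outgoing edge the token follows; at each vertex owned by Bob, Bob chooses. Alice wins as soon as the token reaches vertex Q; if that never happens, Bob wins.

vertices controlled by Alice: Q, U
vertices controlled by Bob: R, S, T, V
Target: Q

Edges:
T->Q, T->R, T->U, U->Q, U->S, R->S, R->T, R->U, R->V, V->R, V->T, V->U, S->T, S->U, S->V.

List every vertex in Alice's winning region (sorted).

Q, U

A0 = {Q}
A1: add {U} — U (Alice) has U→Q.
A2 = A1; e.g. R (Bob) can still go to S. Fixed point.
Alice's winning region = {Q, U}.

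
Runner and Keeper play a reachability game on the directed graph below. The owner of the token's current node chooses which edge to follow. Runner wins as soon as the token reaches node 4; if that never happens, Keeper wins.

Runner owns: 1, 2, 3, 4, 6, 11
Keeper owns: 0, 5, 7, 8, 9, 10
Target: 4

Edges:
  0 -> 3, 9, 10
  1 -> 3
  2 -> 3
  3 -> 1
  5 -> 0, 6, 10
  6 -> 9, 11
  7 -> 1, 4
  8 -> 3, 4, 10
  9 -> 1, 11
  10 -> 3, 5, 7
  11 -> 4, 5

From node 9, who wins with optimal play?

Keeper

A0 = {4}
A1: add {11} — 11 (Runner) has 11→4.
A2: add {6} — 6 (Runner) has 6→11.
A3 = A2; e.g. 0 (Keeper) can still go to 3. Fixed point.
9 never enters the attractor, so Keeper can avoid the target forever.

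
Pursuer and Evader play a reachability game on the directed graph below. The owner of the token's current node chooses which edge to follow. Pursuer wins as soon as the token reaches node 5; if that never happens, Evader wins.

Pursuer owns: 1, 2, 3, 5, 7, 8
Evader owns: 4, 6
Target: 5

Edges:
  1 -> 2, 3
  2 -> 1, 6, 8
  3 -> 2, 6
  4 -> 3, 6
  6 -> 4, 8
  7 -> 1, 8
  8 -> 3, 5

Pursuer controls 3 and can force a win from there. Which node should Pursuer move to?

2

A0 = {5}
A1: add {8} — 8 (Pursuer) has 8→5.
A2: add {2, 7} — 2 (Pursuer) has 2→8; 7 (Pursuer) has 7→8.
A3: add {1, 3} — 1 (Pursuer) has 1→2; 3 (Pursuer) has 3→2.
A4 = A3; e.g. 4 (Evader) can still go to 6. Fixed point.
From 3, successor 2 is in the attractor (rank 2); the other successor 6 is not.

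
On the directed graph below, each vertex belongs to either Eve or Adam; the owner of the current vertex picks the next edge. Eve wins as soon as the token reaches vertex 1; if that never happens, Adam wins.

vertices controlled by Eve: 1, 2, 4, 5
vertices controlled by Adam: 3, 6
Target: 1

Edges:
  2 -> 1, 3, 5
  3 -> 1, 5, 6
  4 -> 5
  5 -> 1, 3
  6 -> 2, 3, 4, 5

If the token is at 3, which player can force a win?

A0 = {1}
A1: add {2, 5} — 2 (Eve) has 2→1; 5 (Eve) has 5→1.
A2: add {4} — 4 (Eve) has 4→5.
A3 = A2; e.g. 3 (Adam) can still go to 6. Fixed point.
3 never enters the attractor, so Adam can avoid the target forever.

Adam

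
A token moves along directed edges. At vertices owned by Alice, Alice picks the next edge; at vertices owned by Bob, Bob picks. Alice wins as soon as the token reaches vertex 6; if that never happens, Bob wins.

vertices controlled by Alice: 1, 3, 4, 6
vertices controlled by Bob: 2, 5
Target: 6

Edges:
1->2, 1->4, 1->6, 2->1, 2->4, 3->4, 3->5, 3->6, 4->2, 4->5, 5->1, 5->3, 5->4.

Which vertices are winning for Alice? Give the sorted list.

A0 = {6}
A1: add {1, 3} — 1 (Alice) has 1→6; 3 (Alice) has 3→6.
A2 = A1; e.g. 2 (Bob) can still go to 4. Fixed point.
Alice's winning region = {1, 3, 6}.

1, 3, 6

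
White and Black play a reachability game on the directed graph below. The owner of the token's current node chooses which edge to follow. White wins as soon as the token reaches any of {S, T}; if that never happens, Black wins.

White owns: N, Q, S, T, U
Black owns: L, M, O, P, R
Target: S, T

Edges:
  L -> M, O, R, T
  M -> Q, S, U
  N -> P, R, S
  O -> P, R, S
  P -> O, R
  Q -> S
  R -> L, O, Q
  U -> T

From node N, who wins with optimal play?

White

A0 = {S, T}
A1: add {N, Q, U} — N (White) has N→S; Q (White) has Q→S; U (White) has U→T.
N ∈ A1, so White can force the target.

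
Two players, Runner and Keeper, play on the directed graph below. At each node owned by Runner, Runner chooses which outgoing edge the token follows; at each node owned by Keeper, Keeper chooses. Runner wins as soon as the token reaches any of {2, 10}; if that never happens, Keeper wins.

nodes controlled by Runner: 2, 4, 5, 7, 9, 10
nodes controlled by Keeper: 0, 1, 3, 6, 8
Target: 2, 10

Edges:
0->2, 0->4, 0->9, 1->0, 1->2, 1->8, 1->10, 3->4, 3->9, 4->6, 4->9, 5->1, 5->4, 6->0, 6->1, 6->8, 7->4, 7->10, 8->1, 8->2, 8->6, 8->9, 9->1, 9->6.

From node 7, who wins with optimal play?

Runner

A0 = {2, 10}
A1: add {7} — 7 (Runner) has 7→10.
A2 = A1; e.g. 0 (Keeper) can still go to 4. Fixed point.
7 ∈ A1, so Runner can force the target.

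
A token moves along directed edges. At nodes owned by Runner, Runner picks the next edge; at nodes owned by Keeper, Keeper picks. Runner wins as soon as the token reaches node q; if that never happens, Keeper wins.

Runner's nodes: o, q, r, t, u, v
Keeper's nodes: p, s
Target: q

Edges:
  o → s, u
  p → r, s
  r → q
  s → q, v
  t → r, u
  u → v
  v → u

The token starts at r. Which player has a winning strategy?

Runner

A0 = {q}
A1: add {r} — r (Runner) has r→q.
r ∈ A1, so Runner can force the target.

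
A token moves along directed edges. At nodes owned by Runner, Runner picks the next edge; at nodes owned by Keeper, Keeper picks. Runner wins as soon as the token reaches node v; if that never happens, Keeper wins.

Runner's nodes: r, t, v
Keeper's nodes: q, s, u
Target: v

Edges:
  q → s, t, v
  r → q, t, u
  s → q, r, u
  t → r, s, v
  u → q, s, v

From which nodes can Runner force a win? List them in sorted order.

A0 = {v}
A1: add {t} — t (Runner) has t→v.
A2: add {r} — r (Runner) has r→t.
A3 = A2; e.g. q (Keeper) can still go to s. Fixed point.
Runner's winning region = {r, t, v}.

r, t, v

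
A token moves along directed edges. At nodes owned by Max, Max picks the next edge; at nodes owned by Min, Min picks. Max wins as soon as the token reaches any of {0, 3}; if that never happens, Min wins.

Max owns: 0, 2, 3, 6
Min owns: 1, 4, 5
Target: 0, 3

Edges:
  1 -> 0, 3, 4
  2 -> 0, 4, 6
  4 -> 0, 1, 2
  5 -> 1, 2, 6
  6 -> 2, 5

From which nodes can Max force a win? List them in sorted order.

A0 = {0, 3}
A1: add {2} — 2 (Max) has 2→0.
A2: add {6} — 6 (Max) has 6→2.
A3 = A2; e.g. 1 (Min) can still go to 4. Fixed point.
Max's winning region = {0, 2, 3, 6}.

0, 2, 3, 6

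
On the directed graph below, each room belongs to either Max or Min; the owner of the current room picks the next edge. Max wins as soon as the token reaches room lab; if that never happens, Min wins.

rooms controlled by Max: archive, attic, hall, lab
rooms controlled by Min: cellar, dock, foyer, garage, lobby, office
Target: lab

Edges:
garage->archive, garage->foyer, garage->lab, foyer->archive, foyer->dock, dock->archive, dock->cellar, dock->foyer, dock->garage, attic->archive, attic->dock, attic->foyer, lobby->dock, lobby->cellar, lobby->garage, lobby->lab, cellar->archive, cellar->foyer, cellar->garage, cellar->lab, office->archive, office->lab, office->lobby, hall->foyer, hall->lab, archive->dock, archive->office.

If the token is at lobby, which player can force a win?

A0 = {lab}
A1: add {hall} — hall (Max) has hall→lab.
A2 = A1; e.g. archive (Max) has no edge into A1. Fixed point.
lobby never enters the attractor, so Min can avoid the target forever.

Min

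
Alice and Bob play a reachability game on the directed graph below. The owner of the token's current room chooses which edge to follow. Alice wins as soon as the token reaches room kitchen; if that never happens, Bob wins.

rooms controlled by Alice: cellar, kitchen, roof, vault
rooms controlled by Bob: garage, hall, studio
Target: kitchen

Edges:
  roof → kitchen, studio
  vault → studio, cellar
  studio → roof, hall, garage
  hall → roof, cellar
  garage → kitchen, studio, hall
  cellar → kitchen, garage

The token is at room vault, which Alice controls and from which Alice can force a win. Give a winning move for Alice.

cellar

A0 = {kitchen}
A1: add {cellar, roof} — roof (Alice) has roof→kitchen; cellar (Alice) has cellar→kitchen.
A2: add {hall, vault} — vault (Alice) has vault→cellar; hall (Bob): all of {roof, cellar} already in.
A3 = A2; e.g. studio (Bob) can still go to garage. Fixed point.
From vault, successor cellar is in the attractor (rank 1); the other successor studio is not.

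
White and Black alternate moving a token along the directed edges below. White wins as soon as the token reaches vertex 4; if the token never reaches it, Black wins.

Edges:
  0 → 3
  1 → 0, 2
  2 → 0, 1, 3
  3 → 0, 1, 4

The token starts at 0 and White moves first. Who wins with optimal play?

Track states (vertex, player-to-move).
A0 = {(4,White), (4,Black)}
A1: add {(3,White)}.
A2: add {(0,Black)}.
A3: add {(1,White), (2,White)}.
A4 = A3; e.g. (0,White) stays out. (0,White) never enters ⇒ Black avoids the target.

Black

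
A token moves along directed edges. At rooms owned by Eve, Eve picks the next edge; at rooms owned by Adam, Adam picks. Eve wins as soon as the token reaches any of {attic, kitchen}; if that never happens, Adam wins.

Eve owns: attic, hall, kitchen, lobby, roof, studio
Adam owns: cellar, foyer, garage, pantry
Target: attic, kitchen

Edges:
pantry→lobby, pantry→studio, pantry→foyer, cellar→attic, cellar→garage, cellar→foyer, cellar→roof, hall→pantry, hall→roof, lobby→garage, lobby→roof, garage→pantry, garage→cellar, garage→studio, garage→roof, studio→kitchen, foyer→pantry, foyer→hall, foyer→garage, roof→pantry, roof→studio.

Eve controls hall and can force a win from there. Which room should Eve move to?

roof

A0 = {attic, kitchen}
A1: add {studio} — studio (Eve) has studio→kitchen.
A2: add {roof} — roof (Eve) has roof→studio.
A3: add {hall, lobby} — hall (Eve) has hall→roof; lobby (Eve) has lobby→roof.
A4 = A3; e.g. pantry (Adam) can still go to foyer. Fixed point.
From hall, successor roof is in the attractor (rank 2); the other successor pantry is not.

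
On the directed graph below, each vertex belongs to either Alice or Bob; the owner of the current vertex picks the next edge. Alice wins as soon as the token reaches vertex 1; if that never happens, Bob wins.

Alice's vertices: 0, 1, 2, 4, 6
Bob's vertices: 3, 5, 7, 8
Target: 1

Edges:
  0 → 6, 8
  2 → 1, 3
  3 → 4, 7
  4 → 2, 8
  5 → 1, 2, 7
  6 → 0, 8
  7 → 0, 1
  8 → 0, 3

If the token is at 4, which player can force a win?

Alice

A0 = {1}
A1: add {2} — 2 (Alice) has 2→1.
A2: add {4} — 4 (Alice) has 4→2.
A3 = A2; e.g. 0 (Alice) has no edge into A2. Fixed point.
4 ∈ A2, so Alice can force the target.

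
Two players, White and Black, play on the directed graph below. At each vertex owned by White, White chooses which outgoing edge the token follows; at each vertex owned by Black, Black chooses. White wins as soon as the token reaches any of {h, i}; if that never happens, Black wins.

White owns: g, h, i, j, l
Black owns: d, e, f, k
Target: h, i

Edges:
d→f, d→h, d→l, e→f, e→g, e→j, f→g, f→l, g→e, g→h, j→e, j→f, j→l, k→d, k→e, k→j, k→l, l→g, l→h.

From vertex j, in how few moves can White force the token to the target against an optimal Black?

A0 = {h, i}
A1: add {g, l} — g (White) has g→h; l (White) has l→h.
A2: add {f, j} — f (Black): all of {g, l} already in; j (White) has j→l.
j enters the attractor at level 2, so White can force the target in 2 moves from there.

2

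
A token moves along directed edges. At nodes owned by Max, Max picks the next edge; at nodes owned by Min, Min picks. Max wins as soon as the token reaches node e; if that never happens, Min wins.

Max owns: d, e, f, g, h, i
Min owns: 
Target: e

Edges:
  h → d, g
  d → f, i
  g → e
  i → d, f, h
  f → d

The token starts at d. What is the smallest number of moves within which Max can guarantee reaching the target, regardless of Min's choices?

A0 = {e}
A1: add {g} — g (Max) has g→e.
A2: add {h} — h (Max) has h→g.
A3: add {i} — i (Max) has i→h.
A4: add {d} — d (Max) has d→i.
d enters the attractor at level 4, so Max can force the target in 4 moves from there.

4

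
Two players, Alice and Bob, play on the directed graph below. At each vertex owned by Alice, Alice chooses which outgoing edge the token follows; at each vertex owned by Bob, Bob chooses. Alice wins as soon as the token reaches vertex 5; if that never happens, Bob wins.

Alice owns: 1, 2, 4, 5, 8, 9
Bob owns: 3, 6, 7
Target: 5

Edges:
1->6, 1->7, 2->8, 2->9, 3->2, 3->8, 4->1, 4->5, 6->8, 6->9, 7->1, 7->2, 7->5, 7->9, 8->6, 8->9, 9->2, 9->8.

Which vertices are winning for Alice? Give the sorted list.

4, 5

A0 = {5}
A1: add {4} — 4 (Alice) has 4→5.
A2 = A1; e.g. 1 (Alice) has no edge into A1. Fixed point.
Alice's winning region = {4, 5}.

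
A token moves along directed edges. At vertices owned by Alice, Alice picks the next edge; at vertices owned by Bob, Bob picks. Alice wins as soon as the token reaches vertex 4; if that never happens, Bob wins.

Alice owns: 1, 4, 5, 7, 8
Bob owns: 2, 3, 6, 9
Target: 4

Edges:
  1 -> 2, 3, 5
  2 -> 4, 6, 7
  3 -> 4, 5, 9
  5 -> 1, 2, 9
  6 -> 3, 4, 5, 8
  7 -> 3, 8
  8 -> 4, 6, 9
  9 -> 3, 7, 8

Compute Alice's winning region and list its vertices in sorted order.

A0 = {4}
A1: add {8} — 8 (Alice) has 8→4.
A2: add {7} — 7 (Alice) has 7→8.
A3 = A2; e.g. 1 (Alice) has no edge into A2. Fixed point.
Alice's winning region = {4, 7, 8}.

4, 7, 8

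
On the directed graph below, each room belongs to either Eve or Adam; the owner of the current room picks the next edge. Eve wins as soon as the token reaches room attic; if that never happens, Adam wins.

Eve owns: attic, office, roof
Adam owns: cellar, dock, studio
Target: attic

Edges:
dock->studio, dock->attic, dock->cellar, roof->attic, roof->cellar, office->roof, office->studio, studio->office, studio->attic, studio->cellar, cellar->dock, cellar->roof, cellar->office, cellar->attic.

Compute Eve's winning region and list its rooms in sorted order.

A0 = {attic}
A1: add {roof} — roof (Eve) has roof→attic.
A2: add {office} — office (Eve) has office→roof.
A3 = A2; e.g. dock (Adam) can still go to studio. Fixed point.
Eve's winning region = {attic, office, roof}.

attic, office, roof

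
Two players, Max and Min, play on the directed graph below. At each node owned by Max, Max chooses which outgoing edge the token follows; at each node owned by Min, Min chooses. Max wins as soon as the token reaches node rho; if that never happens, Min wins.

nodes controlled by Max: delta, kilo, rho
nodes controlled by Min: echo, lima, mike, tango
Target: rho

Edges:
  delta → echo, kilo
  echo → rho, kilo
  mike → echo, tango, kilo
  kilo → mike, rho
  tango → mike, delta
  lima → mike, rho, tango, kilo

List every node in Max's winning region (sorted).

delta, echo, kilo, rho

A0 = {rho}
A1: add {kilo} — kilo (Max) has kilo→rho.
A2: add {delta, echo} — echo (Min): all of {rho, kilo} already in; delta (Max) has delta→kilo.
A3 = A2; e.g. mike (Min) can still go to tango. Fixed point.
Max's winning region = {delta, echo, kilo, rho}.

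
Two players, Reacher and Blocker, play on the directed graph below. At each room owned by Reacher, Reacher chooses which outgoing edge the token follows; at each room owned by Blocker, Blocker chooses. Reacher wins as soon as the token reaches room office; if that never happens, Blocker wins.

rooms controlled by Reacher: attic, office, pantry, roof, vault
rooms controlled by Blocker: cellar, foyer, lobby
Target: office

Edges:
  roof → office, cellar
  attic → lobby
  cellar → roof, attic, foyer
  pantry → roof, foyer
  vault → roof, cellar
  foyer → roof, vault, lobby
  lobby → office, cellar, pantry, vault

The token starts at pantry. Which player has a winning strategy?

Reacher

A0 = {office}
A1: add {roof} — roof (Reacher) has roof→office.
A2: add {pantry, vault} — pantry (Reacher) has pantry→roof; vault (Reacher) has vault→roof.
A3 = A2; e.g. attic (Reacher) has no edge into A2. Fixed point.
pantry ∈ A2, so Reacher can force the target.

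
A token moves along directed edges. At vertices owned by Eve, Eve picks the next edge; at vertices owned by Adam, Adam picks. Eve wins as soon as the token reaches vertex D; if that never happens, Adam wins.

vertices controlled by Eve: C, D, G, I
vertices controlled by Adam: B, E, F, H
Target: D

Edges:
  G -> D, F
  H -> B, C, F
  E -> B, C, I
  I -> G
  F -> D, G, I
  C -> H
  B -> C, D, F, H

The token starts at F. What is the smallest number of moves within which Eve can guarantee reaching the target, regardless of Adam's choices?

3

A0 = {D}
A1: add {G} — G (Eve) has G→D.
A2: add {I} — I (Eve) has I→G.
A3: add {F} — F (Adam): all of {D, G, I} already in.
A4 = A3; e.g. B (Adam) can still go to C. Fixed point.
F enters the attractor at level 3, so Eve can force the target in 3 moves from there.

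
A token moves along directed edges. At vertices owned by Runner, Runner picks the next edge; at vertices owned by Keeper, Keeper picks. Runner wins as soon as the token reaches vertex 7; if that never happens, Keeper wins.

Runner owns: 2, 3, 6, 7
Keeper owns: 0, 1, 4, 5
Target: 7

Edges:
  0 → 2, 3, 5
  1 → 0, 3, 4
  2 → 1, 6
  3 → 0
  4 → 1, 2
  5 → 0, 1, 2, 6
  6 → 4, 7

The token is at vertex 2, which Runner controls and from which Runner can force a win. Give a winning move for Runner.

A0 = {7}
A1: add {6} — 6 (Runner) has 6→7.
A2: add {2} — 2 (Runner) has 2→6.
A3 = A2; e.g. 0 (Keeper) can still go to 3. Fixed point.
From 2, successor 6 is in the attractor (rank 1); the other successor 1 is not.

6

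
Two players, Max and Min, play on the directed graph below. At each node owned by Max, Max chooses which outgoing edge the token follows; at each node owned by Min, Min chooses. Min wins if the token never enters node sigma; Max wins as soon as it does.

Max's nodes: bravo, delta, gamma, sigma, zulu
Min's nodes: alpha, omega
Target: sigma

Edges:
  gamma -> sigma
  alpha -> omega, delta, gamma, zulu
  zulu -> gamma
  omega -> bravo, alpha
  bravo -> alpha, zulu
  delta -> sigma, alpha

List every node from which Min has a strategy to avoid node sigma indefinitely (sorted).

alpha, omega

A0 = {sigma}
A1: add {delta, gamma} — delta (Max) has delta→sigma; gamma (Max) has gamma→sigma.
A2: add {zulu} — zulu (Max) has zulu→gamma.
A3: add {bravo} — bravo (Max) has bravo→zulu.
A4 = A3; e.g. omega (Min) can still go to alpha. Fixed point.
Max's attractor = {bravo, delta, gamma, sigma, zulu}; Min avoids the target exactly from the complement.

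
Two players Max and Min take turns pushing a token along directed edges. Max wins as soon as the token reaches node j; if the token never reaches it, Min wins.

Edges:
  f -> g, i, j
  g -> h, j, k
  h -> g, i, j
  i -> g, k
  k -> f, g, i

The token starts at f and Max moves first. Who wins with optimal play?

Max

Track states (vertex, player-to-move).
A0 = {(j,Max), (j,Min)}
A1: add {(f,Max), (g,Max), (h,Max)}.
(f,Max) ∈ A1 ⇒ Max forces the target.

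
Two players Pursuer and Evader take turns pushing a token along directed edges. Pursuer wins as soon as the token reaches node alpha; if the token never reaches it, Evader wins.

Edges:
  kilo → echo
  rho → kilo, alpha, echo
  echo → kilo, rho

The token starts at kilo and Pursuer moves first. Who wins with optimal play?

Evader

Track states (vertex, player-to-move).
A0 = {(alpha,Pursuer), (alpha,Evader)}
A1: add {(rho,Pursuer)}.
A2 = A1; e.g. (kilo,Pursuer) stays out. (kilo,Pursuer) never enters ⇒ Evader avoids the target.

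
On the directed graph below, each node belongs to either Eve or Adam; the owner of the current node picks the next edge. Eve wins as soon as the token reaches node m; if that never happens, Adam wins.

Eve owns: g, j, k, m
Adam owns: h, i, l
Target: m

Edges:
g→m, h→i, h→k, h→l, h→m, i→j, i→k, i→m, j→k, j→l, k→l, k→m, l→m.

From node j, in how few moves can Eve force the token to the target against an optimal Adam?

2

A0 = {m}
A1: add {g, k, l} — g (Eve) has g→m; k (Eve) has k→m; l (Adam): all of {m} already in.
A2: add {j} — j (Eve) has j→k.
j enters the attractor at level 2, so Eve can force the target in 2 moves from there.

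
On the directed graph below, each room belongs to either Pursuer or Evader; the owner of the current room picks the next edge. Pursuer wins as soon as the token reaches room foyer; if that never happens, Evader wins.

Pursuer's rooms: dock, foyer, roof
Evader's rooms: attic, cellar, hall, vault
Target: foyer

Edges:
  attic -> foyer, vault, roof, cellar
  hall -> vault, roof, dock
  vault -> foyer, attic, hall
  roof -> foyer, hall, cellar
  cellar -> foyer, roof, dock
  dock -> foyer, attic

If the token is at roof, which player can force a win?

Pursuer

A0 = {foyer}
A1: add {dock, roof} — roof (Pursuer) has roof→foyer; dock (Pursuer) has dock→foyer.
roof ∈ A1, so Pursuer can force the target.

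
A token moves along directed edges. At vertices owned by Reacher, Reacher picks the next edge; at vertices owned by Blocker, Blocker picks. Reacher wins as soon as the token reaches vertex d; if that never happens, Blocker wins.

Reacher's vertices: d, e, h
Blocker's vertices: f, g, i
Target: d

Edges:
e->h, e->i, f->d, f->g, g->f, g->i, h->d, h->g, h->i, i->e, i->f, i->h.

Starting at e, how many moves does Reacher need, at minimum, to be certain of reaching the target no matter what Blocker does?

2

A0 = {d}
A1: add {h} — h (Reacher) has h→d.
A2: add {e} — e (Reacher) has e→h.
A3 = A2; e.g. f (Blocker) can still go to g. Fixed point.
e enters the attractor at level 2, so Reacher can force the target in 2 moves from there.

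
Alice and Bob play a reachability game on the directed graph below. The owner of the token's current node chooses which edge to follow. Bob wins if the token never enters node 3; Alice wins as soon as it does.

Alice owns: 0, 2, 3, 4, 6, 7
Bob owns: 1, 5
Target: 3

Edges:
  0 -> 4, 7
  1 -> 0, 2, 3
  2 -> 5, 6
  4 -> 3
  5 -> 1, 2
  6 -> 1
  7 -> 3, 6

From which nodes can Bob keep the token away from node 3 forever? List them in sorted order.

A0 = {3}
A1: add {4, 7} — 4 (Alice) has 4→3; 7 (Alice) has 7→3.
A2: add {0} — 0 (Alice) has 0→4.
A3 = A2; e.g. 1 (Bob) can still go to 2. Fixed point.
Alice's attractor = {0, 3, 4, 7}; Bob avoids the target exactly from the complement.

1, 2, 5, 6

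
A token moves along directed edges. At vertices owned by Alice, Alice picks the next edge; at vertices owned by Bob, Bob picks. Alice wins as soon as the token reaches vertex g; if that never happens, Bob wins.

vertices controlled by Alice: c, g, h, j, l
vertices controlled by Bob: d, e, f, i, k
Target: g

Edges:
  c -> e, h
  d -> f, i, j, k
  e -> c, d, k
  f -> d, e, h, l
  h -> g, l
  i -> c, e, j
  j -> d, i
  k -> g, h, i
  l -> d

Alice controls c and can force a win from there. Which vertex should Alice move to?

A0 = {g}
A1: add {h} — h (Alice) has h→g.
A2: add {c} — c (Alice) has c→h.
A3 = A2; e.g. d (Bob) can still go to f. Fixed point.
From c, successor h is in the attractor (rank 1); the other successor e is not.

h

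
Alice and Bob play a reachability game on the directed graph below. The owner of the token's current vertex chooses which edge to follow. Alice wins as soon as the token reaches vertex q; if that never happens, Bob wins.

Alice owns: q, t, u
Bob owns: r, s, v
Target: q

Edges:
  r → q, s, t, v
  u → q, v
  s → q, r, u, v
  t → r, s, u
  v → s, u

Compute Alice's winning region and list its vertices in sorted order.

q, t, u

A0 = {q}
A1: add {u} — u (Alice) has u→q.
A2: add {t} — t (Alice) has t→u.
A3 = A2; e.g. r (Bob) can still go to s. Fixed point.
Alice's winning region = {q, t, u}.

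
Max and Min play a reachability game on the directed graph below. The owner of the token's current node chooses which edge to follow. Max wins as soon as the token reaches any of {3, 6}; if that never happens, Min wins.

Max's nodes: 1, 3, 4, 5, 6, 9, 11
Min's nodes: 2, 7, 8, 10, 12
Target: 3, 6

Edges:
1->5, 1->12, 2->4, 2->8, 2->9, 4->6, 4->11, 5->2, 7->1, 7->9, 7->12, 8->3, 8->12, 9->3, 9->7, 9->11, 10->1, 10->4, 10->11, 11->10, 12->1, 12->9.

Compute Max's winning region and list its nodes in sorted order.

A0 = {3, 6}
A1: add {4, 9} — 4 (Max) has 4→6; 9 (Max) has 9→3.
A2 = A1; e.g. 1 (Max) has no edge into A1. Fixed point.
Max's winning region = {3, 4, 6, 9}.

3, 4, 6, 9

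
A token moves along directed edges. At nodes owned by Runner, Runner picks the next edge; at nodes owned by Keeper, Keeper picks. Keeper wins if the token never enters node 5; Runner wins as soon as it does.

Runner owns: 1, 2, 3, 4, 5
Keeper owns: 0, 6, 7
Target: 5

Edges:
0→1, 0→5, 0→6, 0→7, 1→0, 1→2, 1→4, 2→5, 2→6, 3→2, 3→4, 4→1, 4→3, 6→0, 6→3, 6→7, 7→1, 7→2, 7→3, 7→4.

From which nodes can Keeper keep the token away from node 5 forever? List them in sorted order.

0, 6

A0 = {5}
A1: add {2} — 2 (Runner) has 2→5.
A2: add {1, 3} — 1 (Runner) has 1→2; 3 (Runner) has 3→2.
A3: add {4} — 4 (Runner) has 4→1.
A4: add {7} — 7 (Keeper): all of {1, 2, 3, 4} already in.
A5 = A4; e.g. 0 (Keeper) can still go to 6. Fixed point.
Runner's attractor = {1, 2, 3, 4, 5, 7}; Keeper avoids the target exactly from the complement.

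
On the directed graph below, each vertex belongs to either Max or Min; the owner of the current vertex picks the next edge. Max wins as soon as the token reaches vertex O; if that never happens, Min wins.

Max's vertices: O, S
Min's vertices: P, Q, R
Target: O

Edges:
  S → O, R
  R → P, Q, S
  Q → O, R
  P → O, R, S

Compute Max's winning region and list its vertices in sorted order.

O, S

A0 = {O}
A1: add {S} — S (Max) has S→O.
A2 = A1; e.g. P (Min) can still go to R. Fixed point.
Max's winning region = {O, S}.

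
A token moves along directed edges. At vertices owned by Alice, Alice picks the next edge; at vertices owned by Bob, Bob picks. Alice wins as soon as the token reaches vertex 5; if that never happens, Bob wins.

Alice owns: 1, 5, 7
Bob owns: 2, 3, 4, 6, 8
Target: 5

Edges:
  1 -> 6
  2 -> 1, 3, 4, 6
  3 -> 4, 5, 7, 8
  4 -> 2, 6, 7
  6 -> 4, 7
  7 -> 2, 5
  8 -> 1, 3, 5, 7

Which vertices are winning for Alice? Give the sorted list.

5, 7

A0 = {5}
A1: add {7} — 7 (Alice) has 7→5.
A2 = A1; e.g. 1 (Alice) has no edge into A1. Fixed point.
Alice's winning region = {5, 7}.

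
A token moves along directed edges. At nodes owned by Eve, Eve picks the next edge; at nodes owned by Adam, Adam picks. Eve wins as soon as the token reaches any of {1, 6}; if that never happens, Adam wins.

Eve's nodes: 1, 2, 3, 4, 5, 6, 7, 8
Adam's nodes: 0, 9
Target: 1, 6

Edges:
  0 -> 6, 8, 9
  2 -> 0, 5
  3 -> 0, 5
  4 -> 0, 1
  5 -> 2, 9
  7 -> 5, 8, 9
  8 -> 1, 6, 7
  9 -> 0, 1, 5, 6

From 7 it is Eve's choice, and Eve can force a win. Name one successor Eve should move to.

A0 = {1, 6}
A1: add {4, 8} — 4 (Eve) has 4→1; 8 (Eve) has 8→1.
A2: add {7} — 7 (Eve) has 7→8.
A3 = A2; e.g. 0 (Adam) can still go to 9. Fixed point.
From 7, successor 8 is in the attractor (rank 1); the other successors 5, 9 are not.

8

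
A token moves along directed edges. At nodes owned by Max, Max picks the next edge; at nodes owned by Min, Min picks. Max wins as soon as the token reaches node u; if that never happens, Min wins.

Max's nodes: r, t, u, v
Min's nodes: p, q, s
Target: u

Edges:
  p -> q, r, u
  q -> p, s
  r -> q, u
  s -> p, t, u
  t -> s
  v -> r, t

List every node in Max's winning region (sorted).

r, u, v

A0 = {u}
A1: add {r} — r (Max) has r→u.
A2: add {v} — v (Max) has v→r.
A3 = A2; e.g. p (Min) can still go to q. Fixed point.
Max's winning region = {r, u, v}.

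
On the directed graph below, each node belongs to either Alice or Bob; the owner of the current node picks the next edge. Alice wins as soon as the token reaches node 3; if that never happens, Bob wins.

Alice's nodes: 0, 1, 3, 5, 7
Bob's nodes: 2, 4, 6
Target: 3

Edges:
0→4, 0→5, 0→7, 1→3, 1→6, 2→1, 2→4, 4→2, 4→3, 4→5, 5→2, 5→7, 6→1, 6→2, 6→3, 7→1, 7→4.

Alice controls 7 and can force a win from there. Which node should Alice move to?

A0 = {3}
A1: add {1} — 1 (Alice) has 1→3.
A2: add {7} — 7 (Alice) has 7→1.
A3: add {0, 5} — 0 (Alice) has 0→7; 5 (Alice) has 5→7.
A4 = A3; e.g. 2 (Bob) can still go to 4. Fixed point.
From 7, successor 1 is in the attractor (rank 1); the other successor 4 is not.

1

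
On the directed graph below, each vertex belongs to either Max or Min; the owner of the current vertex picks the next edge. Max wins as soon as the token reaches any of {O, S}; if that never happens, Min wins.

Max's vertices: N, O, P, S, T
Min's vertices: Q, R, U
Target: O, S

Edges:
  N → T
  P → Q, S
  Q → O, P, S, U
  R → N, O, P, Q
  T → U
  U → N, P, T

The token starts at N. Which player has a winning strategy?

A0 = {O, S}
A1: add {P} — P (Max) has P→S.
A2 = A1; e.g. N (Max) has no edge into A1. Fixed point.
N never enters the attractor, so Min can avoid the target forever.

Min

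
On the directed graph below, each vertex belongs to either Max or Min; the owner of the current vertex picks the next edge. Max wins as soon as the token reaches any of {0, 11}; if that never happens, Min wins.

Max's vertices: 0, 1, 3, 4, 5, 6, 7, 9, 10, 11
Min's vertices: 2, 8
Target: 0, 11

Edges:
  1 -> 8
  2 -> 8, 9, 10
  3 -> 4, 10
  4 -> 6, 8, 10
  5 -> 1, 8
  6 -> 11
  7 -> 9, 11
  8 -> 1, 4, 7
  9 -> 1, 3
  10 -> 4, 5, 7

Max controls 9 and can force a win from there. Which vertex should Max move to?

3

A0 = {0, 11}
A1: add {6, 7} — 6 (Max) has 6→11; 7 (Max) has 7→11.
A2: add {4, 10} — 4 (Max) has 4→6; 10 (Max) has 10→7.
A3: add {3} — 3 (Max) has 3→4.
A4: add {9} — 9 (Max) has 9→3.
A5 = A4; e.g. 1 (Max) has no edge into A4. Fixed point.
From 9, successor 3 is in the attractor (rank 3); the other successor 1 is not.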